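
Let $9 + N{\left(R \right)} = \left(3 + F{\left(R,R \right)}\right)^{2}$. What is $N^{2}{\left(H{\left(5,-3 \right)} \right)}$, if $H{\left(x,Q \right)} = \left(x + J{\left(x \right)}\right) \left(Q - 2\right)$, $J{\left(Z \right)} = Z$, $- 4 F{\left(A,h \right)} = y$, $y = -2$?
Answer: $\frac{169}{16} \approx 10.563$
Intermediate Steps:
$F{\left(A,h \right)} = \frac{1}{2}$ ($F{\left(A,h \right)} = \left(- \frac{1}{4}\right) \left(-2\right) = \frac{1}{2}$)
$H{\left(x,Q \right)} = 2 x \left(-2 + Q\right)$ ($H{\left(x,Q \right)} = \left(x + x\right) \left(Q - 2\right) = 2 x \left(-2 + Q\right)$)
$N{\left(R \right)} = \frac{13}{4}$ ($N{\left(R \right)} = -9 + \left(3 + \frac{1}{2}\right)^{2} = -9 + \left(\frac{7}{2}\right)^{2} = -9 + \frac{49}{4} = \frac{13}{4}$)
$N^{2}{\left(H{\left(5,-3 \right)} \right)} = \left(\frac{13}{4}\right)^{2} = \frac{169}{16}$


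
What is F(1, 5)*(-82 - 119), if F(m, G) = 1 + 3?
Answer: -804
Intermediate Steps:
F(m, G) = 4
F(1, 5)*(-82 - 119) = 4*(-82 - 119) = 4*(-201) = -804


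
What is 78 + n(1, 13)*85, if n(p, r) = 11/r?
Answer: 1949/13 ≈ 149.92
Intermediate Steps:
78 + n(1, 13)*85 = 78 + (11/13)*85 = 78 + 935/13 = 1949/13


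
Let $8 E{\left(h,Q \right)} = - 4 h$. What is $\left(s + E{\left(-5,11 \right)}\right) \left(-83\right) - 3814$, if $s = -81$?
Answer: $\frac{5403}{2} \approx 2701.5$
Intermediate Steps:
$E{\left(h,Q \right)} = - \frac{h}{2}$ ($E{\left(h,Q \right)} = \frac{\left(-4\right) h}{8} = - \frac{h}{2}$)
$\left(s + E{\left(-5,11 \right)}\right) \left(-83\right) - 3814 = \left(-81 - - \frac{5}{2}\right) \left(-83\right) - 3814 = \left(-81 + \frac{5}{2}\right) \left(-83\right) - 3814 = \left(- \frac{157}{2}\right) \left(-83\right) - 3814 = \frac{13031}{2} - 3814 = \frac{5403}{2}$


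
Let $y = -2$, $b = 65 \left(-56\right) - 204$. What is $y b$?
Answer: $7688$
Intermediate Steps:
$b = -3844$ ($b = -3640 - 204 = -3844$)
$y b = \left(-2\right) \left(-3844\right) = 7688$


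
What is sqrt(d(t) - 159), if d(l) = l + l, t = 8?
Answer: I*sqrt(143) ≈ 11.958*I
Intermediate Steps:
d(l) = 2*l
sqrt(d(t) - 159) = sqrt(2*8 - 159) = sqrt(16 - 159) = sqrt(-143) = I*sqrt(143)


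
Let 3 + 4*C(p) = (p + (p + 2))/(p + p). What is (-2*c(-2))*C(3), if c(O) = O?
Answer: -5/3 ≈ -1.6667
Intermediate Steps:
C(p) = -¾ + (2 + 2*p)/(8*p) (C(p) = -¾ + ((p + (p + 2))/(p + p))/4 = -¾ + ((p + (2 + p))/((2*p)))/4 = -¾ + ((2 + 2*p)*(1/(2*p)))/4 = -¾ + ((2 + 2*p)/(2*p))/4 = -¾ + (2 + 2*p)/(8*p))
(-2*c(-2))*C(3) = (-2*(-2))*((¼)*(1 - 2*3)/3) = 4*((¼)*(⅓)*(1 - 6)) = 4*((¼)*(⅓)*(-5)) = 4*(-5/12) = -5/3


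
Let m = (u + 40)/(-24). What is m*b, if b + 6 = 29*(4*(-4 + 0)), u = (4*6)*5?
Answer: 9400/3 ≈ 3133.3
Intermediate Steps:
u = 120 (u = 24*5 = 120)
b = -470 (b = -6 + 29*(4*(-4 + 0)) = -6 + 29*(4*(-4)) = -6 + 29*(-16) = -6 - 464 = -470)
m = -20/3 (m = (120 + 40)/(-24) = 160*(-1/24) = -20/3 ≈ -6.6667)
m*b = -20/3*(-470) = 9400/3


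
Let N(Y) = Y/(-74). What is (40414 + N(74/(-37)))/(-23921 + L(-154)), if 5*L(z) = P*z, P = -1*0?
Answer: -78701/46583 ≈ -1.6895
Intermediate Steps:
P = 0
L(z) = 0 (L(z) = (0*z)/5 = (⅕)*0 = 0)
N(Y) = -Y/74 (N(Y) = Y*(-1/74) = -Y/74)
(40414 + N(74/(-37)))/(-23921 + L(-154)) = (40414 - 1/(-37))/(-23921 + 0) = (40414 - (-1)/37)/(-23921) = (40414 - 1/74*(-2))*(-1/23921) = (40414 + 1/37)*(-1/23921) = (1495319/37)*(-1/23921) = -78701/46583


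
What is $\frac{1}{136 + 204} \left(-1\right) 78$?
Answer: $- \frac{39}{170} \approx -0.22941$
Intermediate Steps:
$\frac{1}{136 + 204} \left(-1\right) 78 = \frac{1}{340} \left(-1\right) 78 = \left(- \frac{1}{340}\right) 78 = - \frac{39}{170}$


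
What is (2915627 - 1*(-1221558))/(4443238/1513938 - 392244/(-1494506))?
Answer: 468037551436479609/361713947365 ≈ 1.2939e+6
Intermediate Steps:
(2915627 - 1*(-1221558))/(4443238/1513938 - 392244/(-1494506)) = (2915627 + 1221558)/(4443238*(1/1513938) - 392244*(-1/1494506)) = 4137185/(2221619/756969 + 196122/747253) = 4137185/(1808569736825/565647356157) = 4137185*(565647356157/1808569736825) = 468037551436479609/361713947365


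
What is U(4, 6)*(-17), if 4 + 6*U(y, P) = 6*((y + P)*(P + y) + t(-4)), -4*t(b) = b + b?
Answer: -5168/3 ≈ -1722.7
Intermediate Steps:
t(b) = -b/2 (t(b) = -(b + b)/4 = -b/2)
U(y, P) = 4/3 + (P + y)² (U(y, P) = -⅔ + (6*((y + P)*(P + y) - ½*(-4)))/6 = -⅔ + (6*((P + y)*(P + y) + 2))/6 = -⅔ + (6*((P + y)² + 2))/6 = -⅔ + (6*(2 + (P + y)²))/6 = -⅔ + (12 + 6*(P + y)²)/6 = -⅔ + (2 + (P + y)²) = 4/3 + (P + y)²)
U(4, 6)*(-17) = (4/3 + (6 + 4)²)*(-17) = (4/3 + 10²)*(-17) = (4/3 + 100)*(-17) = (304/3)*(-17) = -5168/3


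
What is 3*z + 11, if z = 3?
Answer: 20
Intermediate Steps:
3*z + 11 = 3*3 + 11 = 9 + 11 = 20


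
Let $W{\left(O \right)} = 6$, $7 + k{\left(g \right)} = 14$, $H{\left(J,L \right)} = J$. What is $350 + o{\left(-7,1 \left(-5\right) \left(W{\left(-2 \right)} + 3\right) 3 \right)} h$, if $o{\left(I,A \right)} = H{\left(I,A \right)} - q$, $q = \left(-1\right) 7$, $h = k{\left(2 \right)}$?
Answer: $350$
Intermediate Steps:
$k{\left(g \right)} = 7$ ($k{\left(g \right)} = -7 + 14 = 7$)
$h = 7$
$q = -7$
$o{\left(I,A \right)} = 7 + I$ ($o{\left(I,A \right)} = I - -7 = I + 7 = 7 + I$)
$350 + o{\left(-7,1 \left(-5\right) \left(W{\left(-2 \right)} + 3\right) 3 \right)} h = 350 + \left(7 - 7\right) 7 = 350 + 0 \cdot 7 = 350 + 0 = 350$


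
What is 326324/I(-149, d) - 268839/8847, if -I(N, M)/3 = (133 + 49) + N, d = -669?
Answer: -323733721/97317 ≈ -3326.6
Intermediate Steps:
I(N, M) = -546 - 3*N (I(N, M) = -3*((133 + 49) + N) = -3*(182 + N) = -546 - 3*N)
326324/I(-149, d) - 268839/8847 = 326324/(-546 - 3*(-149)) - 268839/8847 = 326324/(-546 + 447) - 268839*1/8847 = 326324/(-99) - 29871/983 = 326324*(-1/99) - 29871/983 = -326324/99 - 29871/983 = -323733721/97317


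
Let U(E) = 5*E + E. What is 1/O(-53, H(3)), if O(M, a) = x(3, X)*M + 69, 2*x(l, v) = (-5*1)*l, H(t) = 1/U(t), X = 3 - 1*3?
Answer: 2/933 ≈ 0.0021436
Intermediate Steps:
U(E) = 6*E
X = 0 (X = 3 - 3 = 0)
H(t) = 1/(6*t)
x(l, v) = -5*l/2 (x(l, v) = ((-5*1)*l)/2 = (-5*l)/2 = -5*l/2)
O(M, a) = 69 - 15*M/2 (O(M, a) = (-5/2*3)*M + 69 = -15*M/2 + 69 = 69 - 15*M/2)
1/O(-53, H(3)) = 1/(69 - 15/2*(-53)) = 1/(69 + 795/2) = 1/(933/2) = 2/933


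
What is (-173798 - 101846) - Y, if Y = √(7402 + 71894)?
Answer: -275644 - 8*√1239 ≈ -2.7593e+5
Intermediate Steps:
Y = 8*√1239 (Y = √79296 = 8*√1239 ≈ 281.60)
(-173798 - 101846) - Y = (-173798 - 101846) - 8*√1239 = -275644 - 8*√1239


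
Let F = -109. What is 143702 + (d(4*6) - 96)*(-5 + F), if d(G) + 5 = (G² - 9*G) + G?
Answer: 111440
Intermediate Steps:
d(G) = -5 + G² - 8*G (d(G) = -5 + ((G² - 9*G) + G) = -5 + (G² - 8*G) = -5 + G² - 8*G)
143702 + (d(4*6) - 96)*(-5 + F) = 143702 + ((-5 + (4*6)² - 32*6) - 96)*(-5 - 109) = 143702 + ((-5 + 24² - 8*24) - 96)*(-114) = 143702 + ((-5 + 576 - 192) - 96)*(-114) = 143702 + (379 - 96)*(-114) = 143702 + 283*(-114) = 143702 - 32262 = 111440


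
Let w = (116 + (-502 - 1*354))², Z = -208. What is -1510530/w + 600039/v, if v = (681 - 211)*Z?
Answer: -1190626923/133833440 ≈ -8.8963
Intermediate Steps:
v = -97760 (v = (681 - 211)*(-208) = 470*(-208) = -97760)
w = 547600 (w = (116 + (-502 - 354))² = (116 - 856)² = (-740)² = 547600)
-1510530/w + 600039/v = -1510530/547600 + 600039/(-97760) = -1510530*1/547600 + 600039*(-1/97760) = -151053/54760 - 600039/97760 = -1190626923/133833440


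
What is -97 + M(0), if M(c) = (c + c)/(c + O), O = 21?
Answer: -97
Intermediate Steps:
M(c) = 2*c/(21 + c) (M(c) = (c + c)/(c + 21) = (2*c)/(21 + c) = 2*c/(21 + c))
-97 + M(0) = -97 + 2*0/(21 + 0) = -97 + 2*0/21 = -97 + 2*0*(1/21) = -97 + 0 = -97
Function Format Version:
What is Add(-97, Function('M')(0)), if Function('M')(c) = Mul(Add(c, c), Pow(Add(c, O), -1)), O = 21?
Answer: -97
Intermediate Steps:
Function('M')(c) = Mul(2, c, Pow(Add(21, c), -1)) (Function('M')(c) = Mul(Add(c, c), Pow(Add(c, 21), -1)) = Mul(Mul(2, c), Pow(Add(21, c), -1)) = Mul(2, c, Pow(Add(21, c), -1)))
Add(-97, Function('M')(0)) = Add(-97, Mul(2, 0, Pow(Add(21, 0), -1))) = Add(-97, Mul(2, 0, Pow(21, -1))) = Add(-97, Mul(2, 0, Rational(1, 21))) = Add(-97, 0) = -97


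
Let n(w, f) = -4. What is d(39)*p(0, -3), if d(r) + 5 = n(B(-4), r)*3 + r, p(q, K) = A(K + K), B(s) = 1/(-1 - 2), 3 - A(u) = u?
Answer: 198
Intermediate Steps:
A(u) = 3 - u
B(s) = -1/3 (B(s) = 1/(-3) = -1/3)
p(q, K) = 3 - 2*K (p(q, K) = 3 - (K + K) = 3 - 2*K)
d(r) = -17 + r (d(r) = -5 + (-4*3 + r) = -5 + (-12 + r) = -17 + r)
d(39)*p(0, -3) = (-17 + 39)*(3 - 2*(-3)) = 22*(3 + 6) = 22*9 = 198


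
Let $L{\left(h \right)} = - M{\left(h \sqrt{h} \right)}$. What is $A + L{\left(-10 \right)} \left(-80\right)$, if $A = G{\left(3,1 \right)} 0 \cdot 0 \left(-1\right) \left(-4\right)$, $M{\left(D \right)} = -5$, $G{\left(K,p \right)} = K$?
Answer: $-400$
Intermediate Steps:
$L{\left(h \right)} = 5$ ($L{\left(h \right)} = \left(-1\right) \left(-5\right) = 5$)
$A = 0$ ($A = 3 \cdot 0 \cdot 0 \left(-1\right) \left(-4\right) = 0 \cdot 0 \left(-4\right) = 0 \cdot 0 = 0$)
$A + L{\left(-10 \right)} \left(-80\right) = 0 + 5 \left(-80\right) = 0 - 400 = -400$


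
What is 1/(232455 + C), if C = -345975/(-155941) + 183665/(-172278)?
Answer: 1580306094/367351874432375 ≈ 4.3019e-6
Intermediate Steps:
C = 1821351605/1580306094 (C = -345975*(-1/155941) + 183665*(-1/172278) = 345975/155941 - 183665/172278 = 1821351605/1580306094 ≈ 1.1525)
1/(232455 + C) = 1/(232455 + 1821351605/1580306094) = 1/(367351874432375/1580306094) = 1580306094/367351874432375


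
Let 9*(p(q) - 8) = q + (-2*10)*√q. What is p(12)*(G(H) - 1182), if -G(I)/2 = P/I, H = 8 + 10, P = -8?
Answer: -297640/27 + 425200*√3/81 ≈ -1931.5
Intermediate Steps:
H = 18
p(q) = 8 - 20*√q/9 + q/9 (p(q) = 8 + (q + (-2*10)*√q)/9 = 8 + (q - 20*√q)/9 = 8 + (-20*√q/9 + q/9) = 8 - 20*√q/9 + q/9)
G(I) = 16/I (G(I) = -(-16)/I = 16/I)
p(12)*(G(H) - 1182) = (8 - 40*√3/9 + (⅑)*12)*(16/18 - 1182) = (8 - 40*√3/9 + 4/3)*(16*(1/18) - 1182) = (8 - 40*√3/9 + 4/3)*(8/9 - 1182) = (28/3 - 40*√3/9)*(-10630/9) = -297640/27 + 425200*√3/81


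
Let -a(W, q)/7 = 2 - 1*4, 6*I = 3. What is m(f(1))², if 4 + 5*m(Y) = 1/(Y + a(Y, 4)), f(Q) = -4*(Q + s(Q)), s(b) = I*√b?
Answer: 961/1600 ≈ 0.60063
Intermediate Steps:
I = ½ (I = (⅙)*3 = ½ ≈ 0.50000)
a(W, q) = 14 (a(W, q) = -7*(2 - 1*4) = -7*(2 - 4) = -7*(-2) = 14)
s(b) = √b/2
f(Q) = -4*Q - 2*√Q (f(Q) = -4*(Q + √Q/2) = -4*Q - 2*√Q)
m(Y) = -⅘ + 1/(5*(14 + Y)) (m(Y) = -⅘ + 1/(5*(Y + 14)) = -⅘ + 1/(5*(14 + Y)))
m(f(1))² = ((-55 - 4*(-4*1 - 2*√1))/(5*(14 + (-4*1 - 2*√1))))² = ((-55 - 4*(-4 - 2*1))/(5*(14 + (-4 - 2*1))))² = ((-55 - 4*(-4 - 2))/(5*(14 + (-4 - 2))))² = ((-55 - 4*(-6))/(5*(14 - 6)))² = ((⅕)*(-55 + 24)/8)² = ((⅕)*(⅛)*(-31))² = (-31/40)² = 961/1600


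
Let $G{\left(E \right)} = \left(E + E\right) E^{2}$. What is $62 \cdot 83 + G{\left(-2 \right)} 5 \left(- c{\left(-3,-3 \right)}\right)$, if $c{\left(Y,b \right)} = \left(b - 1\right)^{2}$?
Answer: $6426$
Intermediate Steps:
$c{\left(Y,b \right)} = \left(-1 + b\right)^{2}$
$G{\left(E \right)} = 2 E^{3}$ ($G{\left(E \right)} = 2 E E^{2} = 2 E^{3}$)
$62 \cdot 83 + G{\left(-2 \right)} 5 \left(- c{\left(-3,-3 \right)}\right) = 62 \cdot 83 + 2 \left(-2\right)^{3} \cdot 5 \left(- \left(-1 - 3\right)^{2}\right) = 5146 + 2 \left(-8\right) 5 \left(- \left(-4\right)^{2}\right) = 5146 + \left(-16\right) 5 \left(\left(-1\right) 16\right) = 5146 - -1280 = 5146 + 1280 = 6426$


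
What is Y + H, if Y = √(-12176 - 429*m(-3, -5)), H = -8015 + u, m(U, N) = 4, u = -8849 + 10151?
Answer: -6713 + 2*I*√3473 ≈ -6713.0 + 117.86*I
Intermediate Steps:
u = 1302
H = -6713 (H = -8015 + 1302 = -6713)
Y = 2*I*√3473 (Y = √(-12176 - 429*4) = √(-12176 - 1716) = √(-13892) = 2*I*√3473 ≈ 117.86*I)
Y + H = 2*I*√3473 - 6713 = -6713 + 2*I*√3473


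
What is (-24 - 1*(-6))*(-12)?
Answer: 216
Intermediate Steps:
(-24 - 1*(-6))*(-12) = (-24 + 6)*(-12) = -18*(-12) = 216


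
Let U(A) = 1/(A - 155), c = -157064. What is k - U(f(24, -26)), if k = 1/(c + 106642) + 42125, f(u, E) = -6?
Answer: 341968357011/8117942 ≈ 42125.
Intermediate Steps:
U(A) = 1/(-155 + A)
k = 2124026749/50422 (k = 1/(-157064 + 106642) + 42125 = 1/(-50422) + 42125 = -1/50422 + 42125 = 2124026749/50422 ≈ 42125.)
k - U(f(24, -26)) = 2124026749/50422 - 1/(-155 - 6) = 2124026749/50422 - 1/(-161) = 2124026749/50422 - 1*(-1/161) = 2124026749/50422 + 1/161 = 341968357011/8117942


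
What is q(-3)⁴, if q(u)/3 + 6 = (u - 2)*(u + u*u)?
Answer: 136048896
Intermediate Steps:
q(u) = -18 + 3*(-2 + u)*(u + u²) (q(u) = -18 + 3*((u - 2)*(u + u*u)) = -18 + 3*((-2 + u)*(u + u²)) = -18 + 3*(-2 + u)*(u + u²))
q(-3)⁴ = (-18 - 6*(-3) - 3*(-3)² + 3*(-3)³)⁴ = (-18 + 18 - 3*9 + 3*(-27))⁴ = (-18 + 18 - 27 - 81)⁴ = (-108)⁴ = 136048896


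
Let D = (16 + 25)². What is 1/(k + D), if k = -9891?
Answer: -1/8210 ≈ -0.00012180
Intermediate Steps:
D = 1681 (D = 41² = 1681)
1/(k + D) = 1/(-9891 + 1681) = 1/(-8210) = -1/8210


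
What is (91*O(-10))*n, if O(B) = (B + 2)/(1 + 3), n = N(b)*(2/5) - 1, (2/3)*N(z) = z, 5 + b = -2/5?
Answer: 19292/25 ≈ 771.68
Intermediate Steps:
b = -27/5 (b = -5 - 2/5 = -5 - 2*⅕ = -5 - ⅖ = -27/5 ≈ -5.4000)
N(z) = 3*z/2
n = -106/25 (n = ((3/2)*(-27/5))*(2/5) - 1 = -81/(5*5) - 1 = -81/10*⅖ - 1 = -81/25 - 1 = -106/25 ≈ -4.2400)
O(B) = ½ + B/4 (O(B) = (2 + B)/4 = (2 + B)*(¼) = ½ + B/4)
(91*O(-10))*n = (91*(½ + (¼)*(-10)))*(-106/25) = (91*(½ - 5/2))*(-106/25) = (91*(-2))*(-106/25) = -182*(-106/25) = 19292/25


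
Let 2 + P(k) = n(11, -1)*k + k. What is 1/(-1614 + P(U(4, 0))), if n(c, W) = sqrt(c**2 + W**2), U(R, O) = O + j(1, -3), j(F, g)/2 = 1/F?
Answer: -807/1302254 - sqrt(122)/1302254 ≈ -0.00062818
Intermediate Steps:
j(F, g) = 2/F
U(R, O) = 2 + O (U(R, O) = O + 2/1 = O + 2*1 = O + 2 = 2 + O)
n(c, W) = sqrt(W**2 + c**2)
P(k) = -2 + k + k*sqrt(122) (P(k) = -2 + (sqrt((-1)**2 + 11**2)*k + k) = -2 + (sqrt(1 + 121)*k + k) = -2 + (sqrt(122)*k + k) = -2 + (k*sqrt(122) + k) = -2 + (k + k*sqrt(122)) = -2 + k + k*sqrt(122))
1/(-1614 + P(U(4, 0))) = 1/(-1614 + (-2 + (2 + 0) + (2 + 0)*sqrt(122))) = 1/(-1614 + (-2 + 2 + 2*sqrt(122))) = 1/(-1614 + 2*sqrt(122))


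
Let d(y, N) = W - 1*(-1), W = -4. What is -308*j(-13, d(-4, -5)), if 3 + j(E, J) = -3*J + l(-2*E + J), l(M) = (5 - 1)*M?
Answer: -30184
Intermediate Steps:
l(M) = 4*M
d(y, N) = -3 (d(y, N) = -4 - 1*(-1) = -4 + 1 = -3)
j(E, J) = -3 + J - 8*E (j(E, J) = -3 + (-3*J + 4*(-2*E + J)) = -3 + (-3*J + 4*(J - 2*E)) = -3 + (-3*J + (-8*E + 4*J)) = -3 + (J - 8*E) = -3 + J - 8*E)
-308*j(-13, d(-4, -5)) = -308*(-3 - 3 - 8*(-13)) = -308*(-3 - 3 + 104) = -308*98 = -30184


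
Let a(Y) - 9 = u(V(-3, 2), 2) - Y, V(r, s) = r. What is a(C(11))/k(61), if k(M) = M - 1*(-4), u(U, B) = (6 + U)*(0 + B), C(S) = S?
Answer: 4/65 ≈ 0.061538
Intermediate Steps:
u(U, B) = B*(6 + U) (u(U, B) = (6 + U)*B = B*(6 + U))
k(M) = 4 + M (k(M) = M + 4 = 4 + M)
a(Y) = 15 - Y (a(Y) = 9 + (2*(6 - 3) - Y) = 9 + (2*3 - Y) = 9 + (6 - Y) = 15 - Y)
a(C(11))/k(61) = (15 - 1*11)/(4 + 61) = (15 - 11)/65 = 4*(1/65) = 4/65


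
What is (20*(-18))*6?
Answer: -2160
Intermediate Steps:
(20*(-18))*6 = -360*6 = -2160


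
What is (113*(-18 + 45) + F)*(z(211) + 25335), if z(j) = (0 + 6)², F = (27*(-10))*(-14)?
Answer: 173309301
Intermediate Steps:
F = 3780 (F = -270*(-14) = 3780)
z(j) = 36 (z(j) = 6² = 36)
(113*(-18 + 45) + F)*(z(211) + 25335) = (113*(-18 + 45) + 3780)*(36 + 25335) = (113*27 + 3780)*25371 = (3051 + 3780)*25371 = 6831*25371 = 173309301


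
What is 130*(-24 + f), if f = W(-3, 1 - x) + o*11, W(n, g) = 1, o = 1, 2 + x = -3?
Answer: -1560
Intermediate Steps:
x = -5 (x = -2 - 3 = -5)
f = 12 (f = 1 + 1*11 = 1 + 11 = 12)
130*(-24 + f) = 130*(-24 + 12) = 130*(-12) = -1560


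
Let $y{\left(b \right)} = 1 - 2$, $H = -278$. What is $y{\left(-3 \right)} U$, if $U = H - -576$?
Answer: $-298$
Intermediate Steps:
$y{\left(b \right)} = -1$
$U = 298$ ($U = -278 - -576 = -278 + 576 = 298$)
$y{\left(-3 \right)} U = \left(-1\right) 298 = -298$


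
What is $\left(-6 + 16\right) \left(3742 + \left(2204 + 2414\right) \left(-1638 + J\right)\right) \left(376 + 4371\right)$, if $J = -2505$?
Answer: $-908036161040$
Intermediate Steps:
$\left(-6 + 16\right) \left(3742 + \left(2204 + 2414\right) \left(-1638 + J\right)\right) \left(376 + 4371\right) = \left(-6 + 16\right) \left(3742 + \left(2204 + 2414\right) \left(-1638 - 2505\right)\right) \left(376 + 4371\right) = 10 \left(3742 + 4618 \left(-4143\right)\right) 4747 = 10 \left(3742 - 19132374\right) 4747 = 10 \left(\left(-19128632\right) 4747\right) = 10 \left(-90803616104\right) = -908036161040$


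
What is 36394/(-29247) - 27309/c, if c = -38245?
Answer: -593182207/1118551515 ≈ -0.53031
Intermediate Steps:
36394/(-29247) - 27309/c = 36394/(-29247) - 27309/(-38245) = 36394*(-1/29247) - 27309*(-1/38245) = -36394/29247 + 27309/38245 = -593182207/1118551515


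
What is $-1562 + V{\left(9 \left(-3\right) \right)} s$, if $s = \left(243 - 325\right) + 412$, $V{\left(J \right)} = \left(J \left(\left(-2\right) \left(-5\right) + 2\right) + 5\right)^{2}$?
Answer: $33579568$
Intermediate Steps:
$V{\left(J \right)} = \left(5 + 12 J\right)^{2}$ ($V{\left(J \right)} = \left(J \left(10 + 2\right) + 5\right)^{2} = \left(J 12 + 5\right)^{2} = \left(12 J + 5\right)^{2} = \left(5 + 12 J\right)^{2}$)
$s = 330$ ($s = -82 + 412 = 330$)
$-1562 + V{\left(9 \left(-3\right) \right)} s = -1562 + \left(5 + 12 \cdot 9 \left(-3\right)\right)^{2} \cdot 330 = -1562 + \left(5 + 12 \left(-27\right)\right)^{2} \cdot 330 = -1562 + \left(5 - 324\right)^{2} \cdot 330 = -1562 + \left(-319\right)^{2} \cdot 330 = -1562 + 101761 \cdot 330 = -1562 + 33581130 = 33579568$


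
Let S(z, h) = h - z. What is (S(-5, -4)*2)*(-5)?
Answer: -10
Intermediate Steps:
(S(-5, -4)*2)*(-5) = ((-4 - 1*(-5))*2)*(-5) = ((-4 + 5)*2)*(-5) = (1*2)*(-5) = 2*(-5) = -10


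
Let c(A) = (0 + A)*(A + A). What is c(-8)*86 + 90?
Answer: 11098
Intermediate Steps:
c(A) = 2*A**2 (c(A) = A*(2*A) = 2*A**2)
c(-8)*86 + 90 = (2*(-8)**2)*86 + 90 = (2*64)*86 + 90 = 128*86 + 90 = 11008 + 90 = 11098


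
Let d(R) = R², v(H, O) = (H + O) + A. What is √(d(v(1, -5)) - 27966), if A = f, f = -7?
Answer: I*√27845 ≈ 166.87*I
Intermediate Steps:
A = -7
v(H, O) = -7 + H + O (v(H, O) = (H + O) - 7 = -7 + H + O)
√(d(v(1, -5)) - 27966) = √((-7 + 1 - 5)² - 27966) = √((-11)² - 27966) = √(121 - 27966) = √(-27845) = I*√27845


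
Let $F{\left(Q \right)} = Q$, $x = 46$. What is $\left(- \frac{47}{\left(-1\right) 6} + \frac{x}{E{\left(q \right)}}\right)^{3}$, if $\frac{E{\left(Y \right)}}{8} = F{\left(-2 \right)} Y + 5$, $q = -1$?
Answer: $\frac{384240583}{592704} \approx 648.28$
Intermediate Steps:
$E{\left(Y \right)} = 40 - 16 Y$ ($E{\left(Y \right)} = 8 \left(- 2 Y + 5\right) = 8 \left(5 - 2 Y\right) = 40 - 16 Y$)
$\left(- \frac{47}{\left(-1\right) 6} + \frac{x}{E{\left(q \right)}}\right)^{3} = \left(- \frac{47}{\left(-1\right) 6} + \frac{46}{40 - -16}\right)^{3} = \left(- \frac{47}{-6} + \frac{46}{40 + 16}\right)^{3} = \left(\left(-47\right) \left(- \frac{1}{6}\right) + \frac{46}{56}\right)^{3} = \left(\frac{47}{6} + 46 \cdot \frac{1}{56}\right)^{3} = \left(\frac{47}{6} + \frac{23}{28}\right)^{3} = \left(\frac{727}{84}\right)^{3} = \frac{384240583}{592704}$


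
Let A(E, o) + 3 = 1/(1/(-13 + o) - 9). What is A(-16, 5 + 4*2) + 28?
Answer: 25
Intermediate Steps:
A(E, o) = -3 + 1/(-9 + 1/(-13 + o)) (A(E, o) = -3 + 1/(1/(-13 + o) - 9) = -3 + 1/(-9 + 1/(-13 + o)))
A(-16, 5 + 4*2) + 28 = (367 - 28*(5 + 4*2))/(-118 + 9*(5 + 4*2)) + 28 = (367 - 28*(5 + 8))/(-118 + 9*(5 + 8)) + 28 = (367 - 28*13)/(-118 + 9*13) + 28 = (367 - 364)/(-118 + 117) + 28 = 3/(-1) + 28 = -1*3 + 28 = -3 + 28 = 25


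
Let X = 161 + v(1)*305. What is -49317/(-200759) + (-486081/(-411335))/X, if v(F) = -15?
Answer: 89443972237251/364504603211710 ≈ 0.24538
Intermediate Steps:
X = -4414 (X = 161 - 15*305 = 161 - 4575 = -4414)
-49317/(-200759) + (-486081/(-411335))/X = -49317/(-200759) - 486081/(-411335)/(-4414) = -49317*(-1/200759) - 486081*(-1/411335)*(-1/4414) = 49317/200759 + (486081/411335)*(-1/4414) = 49317/200759 - 486081/1815632690 = 89443972237251/364504603211710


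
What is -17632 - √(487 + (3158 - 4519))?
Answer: -17632 - I*√874 ≈ -17632.0 - 29.563*I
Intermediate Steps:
-17632 - √(487 + (3158 - 4519)) = -17632 - √(487 - 1361) = -17632 - √(-874) = -17632 - I*√874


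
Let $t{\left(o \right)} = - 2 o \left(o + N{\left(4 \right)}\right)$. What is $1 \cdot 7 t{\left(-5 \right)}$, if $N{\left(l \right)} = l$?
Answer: $-70$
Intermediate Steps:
$t{\left(o \right)} = - 2 o \left(4 + o\right)$ ($t{\left(o \right)} = - 2 o \left(o + 4\right) = - 2 o \left(4 + o\right)$)
$1 \cdot 7 t{\left(-5 \right)} = 1 \cdot 7 \left(\left(-2\right) \left(-5\right) \left(4 - 5\right)\right) = 7 \left(\left(-2\right) \left(-5\right) \left(-1\right)\right) = 7 \left(-10\right) = -70$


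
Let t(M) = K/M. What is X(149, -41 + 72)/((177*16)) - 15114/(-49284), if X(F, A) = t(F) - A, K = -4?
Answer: 170827345/577674192 ≈ 0.29572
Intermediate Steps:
t(M) = -4/M
X(F, A) = -A - 4/F (X(F, A) = -4/F - A = -A - 4/F)
X(149, -41 + 72)/((177*16)) - 15114/(-49284) = (-(-41 + 72) - 4/149)/((177*16)) - 15114/(-49284) = (-1*31 - 4*1/149)/2832 - 15114*(-1/49284) = (-31 - 4/149)*(1/2832) + 2519/8214 = -4623/149*1/2832 + 2519/8214 = -1541/140656 + 2519/8214 = 170827345/577674192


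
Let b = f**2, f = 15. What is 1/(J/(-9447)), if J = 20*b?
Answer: -3149/1500 ≈ -2.0993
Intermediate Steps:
b = 225 (b = 15**2 = 225)
J = 4500 (J = 20*225 = 4500)
1/(J/(-9447)) = 1/(4500/(-9447)) = 1/(4500*(-1/9447)) = 1/(-1500/3149) = -3149/1500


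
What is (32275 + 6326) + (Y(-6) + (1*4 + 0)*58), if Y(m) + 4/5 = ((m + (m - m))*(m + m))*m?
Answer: 192001/5 ≈ 38400.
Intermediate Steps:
Y(m) = -4/5 + 2*m**3 (Y(m) = -4/5 + ((m + (m - m))*(m + m))*m = -4/5 + ((m + 0)*(2*m))*m = -4/5 + (m*(2*m))*m = -4/5 + (2*m**2)*m = -4/5 + 2*m**3)
(32275 + 6326) + (Y(-6) + (1*4 + 0)*58) = (32275 + 6326) + ((-4/5 + 2*(-6)**3) + (1*4 + 0)*58) = 38601 + ((-4/5 + 2*(-216)) + (4 + 0)*58) = 38601 + ((-4/5 - 432) + 4*58) = 38601 + (-2164/5 + 232) = 38601 - 1004/5 = 192001/5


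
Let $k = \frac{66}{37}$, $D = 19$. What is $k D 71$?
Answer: $\frac{89034}{37} \approx 2406.3$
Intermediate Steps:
$k = \frac{66}{37}$ ($k = 66 \cdot \frac{1}{37} = \frac{66}{37} \approx 1.7838$)
$k D 71 = \frac{66}{37} \cdot 19 \cdot 71 = \frac{1254}{37} \cdot 71 = \frac{89034}{37}$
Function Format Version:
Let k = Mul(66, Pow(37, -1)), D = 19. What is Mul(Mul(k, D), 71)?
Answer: Rational(89034, 37) ≈ 2406.3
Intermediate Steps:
k = Rational(66, 37) (k = Mul(66, Rational(1, 37)) = Rational(66, 37) ≈ 1.7838)
Mul(Mul(k, D), 71) = Mul(Mul(Rational(66, 37), 19), 71) = Mul(Rational(1254, 37), 71) = Rational(89034, 37)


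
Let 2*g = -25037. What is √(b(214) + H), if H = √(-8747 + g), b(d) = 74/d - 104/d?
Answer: √(-6420 + 22898*I*√85062)/214 ≈ 8.5348 + 8.543*I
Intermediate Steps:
g = -25037/2 (g = (½)*(-25037) = -25037/2 ≈ -12519.)
b(d) = -30/d
H = I*√85062/2 (H = √(-8747 - 25037/2) = √(-42531/2) = I*√85062/2 ≈ 145.83*I)
√(b(214) + H) = √(-30/214 + I*√85062/2) = √(-30*1/214 + I*√85062/2) = √(-15/107 + I*√85062/2)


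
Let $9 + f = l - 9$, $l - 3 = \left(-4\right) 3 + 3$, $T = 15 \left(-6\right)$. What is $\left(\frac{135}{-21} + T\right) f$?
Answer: $\frac{16200}{7} \approx 2314.3$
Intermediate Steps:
$T = -90$
$l = -6$ ($l = 3 + \left(\left(-4\right) 3 + 3\right) = 3 + \left(-12 + 3\right) = 3 - 9 = -6$)
$f = -24$ ($f = -9 - 15 = -24$)
$\left(\frac{135}{-21} + T\right) f = \left(\frac{135}{-21} - 90\right) \left(-24\right) = \left(135 \left(- \frac{1}{21}\right) - 90\right) \left(-24\right) = \left(- \frac{45}{7} - 90\right) \left(-24\right) = \left(- \frac{675}{7}\right) \left(-24\right) = \frac{16200}{7}$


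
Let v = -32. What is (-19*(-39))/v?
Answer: -741/32 ≈ -23.156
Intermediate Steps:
(-19*(-39))/v = -19*(-39)/(-32) = 741*(-1/32) = -741/32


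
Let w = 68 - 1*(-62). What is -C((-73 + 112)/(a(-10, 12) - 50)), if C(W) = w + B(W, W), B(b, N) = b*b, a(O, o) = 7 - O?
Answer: -15899/121 ≈ -131.40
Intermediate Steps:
B(b, N) = b**2
w = 130 (w = 68 + 62 = 130)
C(W) = 130 + W**2
-C((-73 + 112)/(a(-10, 12) - 50)) = -(130 + ((-73 + 112)/((7 - 1*(-10)) - 50))**2) = -(130 + (39/((7 + 10) - 50))**2) = -(130 + (39/(17 - 50))**2) = -(130 + (39/(-33))**2) = -(130 + (39*(-1/33))**2) = -(130 + (-13/11)**2) = -(130 + 169/121) = -1*15899/121 = -15899/121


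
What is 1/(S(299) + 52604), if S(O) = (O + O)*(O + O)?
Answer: 1/410208 ≈ 2.4378e-6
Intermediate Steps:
S(O) = 4*O² (S(O) = (2*O)*(2*O) = 4*O²)
1/(S(299) + 52604) = 1/(4*299² + 52604) = 1/(4*89401 + 52604) = 1/(357604 + 52604) = 1/410208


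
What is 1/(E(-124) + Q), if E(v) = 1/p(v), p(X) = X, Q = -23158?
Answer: -124/2871593 ≈ -4.3182e-5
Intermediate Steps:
E(v) = 1/v
1/(E(-124) + Q) = 1/(1/(-124) - 23158) = 1/(-1/124 - 23158) = 1/(-2871593/124) = -124/2871593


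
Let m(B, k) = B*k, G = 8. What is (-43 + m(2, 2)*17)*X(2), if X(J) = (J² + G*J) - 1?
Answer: 475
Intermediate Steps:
X(J) = -1 + J² + 8*J (X(J) = (J² + 8*J) - 1 = -1 + J² + 8*J)
(-43 + m(2, 2)*17)*X(2) = (-43 + (2*2)*17)*(-1 + 2² + 8*2) = (-43 + 4*17)*(-1 + 4 + 16) = (-43 + 68)*19 = 25*19 = 475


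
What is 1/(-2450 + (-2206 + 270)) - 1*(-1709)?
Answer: 7495673/4386 ≈ 1709.0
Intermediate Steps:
1/(-2450 + (-2206 + 270)) - 1*(-1709) = 1/(-2450 - 1936) + 1709 = 1/(-4386) + 1709 = -1/4386 + 1709 = 7495673/4386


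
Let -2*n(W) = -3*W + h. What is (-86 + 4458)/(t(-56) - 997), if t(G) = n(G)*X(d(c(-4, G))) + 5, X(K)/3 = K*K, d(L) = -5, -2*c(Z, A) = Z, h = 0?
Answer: -1093/1823 ≈ -0.59956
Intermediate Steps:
n(W) = 3*W/2 (n(W) = -(-3*W + 0)/2 = -(-3)*W/2 = 3*W/2)
c(Z, A) = -Z/2
X(K) = 3*K² (X(K) = 3*(K*K) = 3*K²)
t(G) = 5 + 225*G/2 (t(G) = (3*G/2)*(3*(-5)²) + 5 = (3*G/2)*(3*25) + 5 = (3*G/2)*75 + 5 = 225*G/2 + 5 = 5 + 225*G/2)
(-86 + 4458)/(t(-56) - 997) = (-86 + 4458)/((5 + (225/2)*(-56)) - 997) = 4372/((5 - 6300) - 997) = 4372/(-6295 - 997) = 4372/(-7292) = 4372*(-1/7292) = -1093/1823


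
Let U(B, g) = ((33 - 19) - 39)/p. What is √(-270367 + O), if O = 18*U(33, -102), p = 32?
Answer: I*√4326097/4 ≈ 519.98*I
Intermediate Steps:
U(B, g) = -25/32 (U(B, g) = ((33 - 19) - 39)/32 = (14 - 39)*(1/32) = -25*1/32 = -25/32)
O = -225/16 (O = 18*(-25/32) = -225/16 ≈ -14.063)
√(-270367 + O) = √(-270367 - 225/16) = √(-4326097/16) = I*√4326097/4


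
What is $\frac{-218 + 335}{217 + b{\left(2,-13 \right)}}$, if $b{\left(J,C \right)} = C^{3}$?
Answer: $- \frac{13}{220} \approx -0.059091$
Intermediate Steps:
$\frac{-218 + 335}{217 + b{\left(2,-13 \right)}} = \frac{-218 + 335}{217 + \left(-13\right)^{3}} = \frac{117}{217 - 2197} = \frac{117}{-1980} = 117 \left(- \frac{1}{1980}\right) = - \frac{13}{220}$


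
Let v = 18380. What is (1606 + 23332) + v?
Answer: 43318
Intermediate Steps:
(1606 + 23332) + v = (1606 + 23332) + 18380 = 24938 + 18380 = 43318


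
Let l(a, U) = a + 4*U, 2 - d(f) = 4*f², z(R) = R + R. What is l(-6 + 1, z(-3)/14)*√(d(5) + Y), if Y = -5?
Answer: -47*I*√103/7 ≈ -68.143*I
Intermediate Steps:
z(R) = 2*R
d(f) = 2 - 4*f²
l(-6 + 1, z(-3)/14)*√(d(5) + Y) = ((-6 + 1) + 4*((2*(-3))/14))*√((2 - 4*5²) - 5) = (-5 + 4*(-6*1/14))*√((2 - 4*25) - 5) = (-5 + 4*(-3/7))*√((2 - 100) - 5) = (-5 - 12/7)*√(-98 - 5) = -47*I*√103/7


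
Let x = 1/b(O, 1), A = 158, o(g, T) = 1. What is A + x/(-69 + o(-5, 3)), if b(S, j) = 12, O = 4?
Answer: 128927/816 ≈ 158.00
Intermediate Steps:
x = 1/12 ≈ 0.083333
A + x/(-69 + o(-5, 3)) = 158 + (1/12)/(-69 + 1) = 158 + (1/12)/(-68) = 158 - 1/68*1/12 = 158 - 1/816 = 128927/816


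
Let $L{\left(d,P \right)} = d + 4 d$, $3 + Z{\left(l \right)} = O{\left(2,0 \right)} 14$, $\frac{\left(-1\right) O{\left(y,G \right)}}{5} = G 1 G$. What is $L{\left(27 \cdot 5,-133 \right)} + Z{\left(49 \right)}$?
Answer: $672$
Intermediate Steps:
$O{\left(y,G \right)} = - 5 G^{2}$ ($O{\left(y,G \right)} = - 5 G 1 G = - 5 G G = - 5 G^{2}$)
$Z{\left(l \right)} = -3$ ($Z{\left(l \right)} = -3 + - 5 \cdot 0^{2} \cdot 14 = -3 + \left(-5\right) 0 \cdot 14 = -3 + 0 \cdot 14 = -3 + 0 = -3$)
$L{\left(d,P \right)} = 5 d$
$L{\left(27 \cdot 5,-133 \right)} + Z{\left(49 \right)} = 5 \cdot 27 \cdot 5 - 3 = 5 \cdot 135 - 3 = 675 - 3 = 672$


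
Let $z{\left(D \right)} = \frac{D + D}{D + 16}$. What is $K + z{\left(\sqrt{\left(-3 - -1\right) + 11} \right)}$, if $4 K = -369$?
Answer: $- \frac{6987}{76} \approx -91.934$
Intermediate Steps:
$K = - \frac{369}{4}$ ($K = \frac{1}{4} \left(-369\right) = - \frac{369}{4} \approx -92.25$)
$z{\left(D \right)} = \frac{2 D}{16 + D}$
$K + z{\left(\sqrt{\left(-3 - -1\right) + 11} \right)} = - \frac{369}{4} + \frac{2 \sqrt{\left(-3 - -1\right) + 11}}{16 + \sqrt{\left(-3 - -1\right) + 11}} = - \frac{369}{4} + \frac{2 \sqrt{\left(-3 + 1\right) + 11}}{16 + \sqrt{\left(-3 + 1\right) + 11}} = - \frac{369}{4} + \frac{2 \sqrt{-2 + 11}}{16 + \sqrt{-2 + 11}} = - \frac{369}{4} + \frac{2 \sqrt{9}}{16 + \sqrt{9}} = - \frac{369}{4} + 2 \cdot 3 \frac{1}{16 + 3} = - \frac{369}{4} + 2 \cdot 3 \cdot \frac{1}{19} = - \frac{369}{4} + \frac{6}{19} = - \frac{6987}{76}$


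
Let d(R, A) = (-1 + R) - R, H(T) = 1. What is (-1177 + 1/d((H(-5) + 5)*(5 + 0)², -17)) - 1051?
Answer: -2229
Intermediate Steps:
d(R, A) = -1
(-1177 + 1/d((H(-5) + 5)*(5 + 0)², -17)) - 1051 = (-1177 + 1/(-1)) - 1051 = (-1177 - 1) - 1051 = -1178 - 1051 = -2229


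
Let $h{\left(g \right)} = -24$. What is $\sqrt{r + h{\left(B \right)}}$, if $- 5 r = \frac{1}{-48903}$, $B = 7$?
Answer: $\frac{i \sqrt{1434901800885}}{244515} \approx 4.899 i$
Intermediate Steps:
$r = \frac{1}{244515}$ ($r = - \frac{1}{5 \left(-48903\right)} = \left(- \frac{1}{5}\right) \left(- \frac{1}{48903}\right) = \frac{1}{244515} \approx 4.0897 \cdot 10^{-6}$)
$\sqrt{r + h{\left(B \right)}} = \sqrt{\frac{1}{244515} - 24} = \sqrt{- \frac{5868359}{244515}} = \frac{i \sqrt{1434901800885}}{244515}$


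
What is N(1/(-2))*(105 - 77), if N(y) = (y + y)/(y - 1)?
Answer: 56/3 ≈ 18.667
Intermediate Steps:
N(y) = 2*y/(-1 + y) (N(y) = (2*y)/(-1 + y) = 2*y/(-1 + y))
N(1/(-2))*(105 - 77) = (2/(-2*(-1 + 1/(-2))))*(105 - 77) = (2*(-1/2)/(-1 - 1/2))*28 = (2*(-1/2)/(-3/2))*28 = (2*(-1/2)*(-2/3))*28 = (2/3)*28 = 56/3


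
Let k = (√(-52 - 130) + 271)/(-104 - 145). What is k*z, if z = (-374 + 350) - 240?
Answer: 23848/83 + 88*I*√182/83 ≈ 287.33 + 14.303*I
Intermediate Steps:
z = -264 (z = -24 - 240 = -264)
k = -271/249 - I*√182/249 (k = (√(-182) + 271)/(-249) = (I*√182 + 271)*(-1/249) = (271 + I*√182)*(-1/249) = -271/249 - I*√182/249 ≈ -1.0884 - 0.05418*I)
k*z = (-271/249 - I*√182/249)*(-264) = 23848/83 + 88*I*√182/83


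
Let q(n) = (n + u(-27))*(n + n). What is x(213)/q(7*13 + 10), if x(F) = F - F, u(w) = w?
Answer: 0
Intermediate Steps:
x(F) = 0
q(n) = 2*n*(-27 + n) (q(n) = (n - 27)*(n + n) = (-27 + n)*(2*n) = 2*n*(-27 + n))
x(213)/q(7*13 + 10) = 0/((2*(7*13 + 10)*(-27 + (7*13 + 10)))) = 0/((2*(91 + 10)*(-27 + (91 + 10)))) = 0/((2*101*(-27 + 101))) = 0/((2*101*74)) = 0/14948 = 0*(1/14948) = 0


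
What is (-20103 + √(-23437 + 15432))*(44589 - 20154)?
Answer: -491216805 + 24435*I*√8005 ≈ -4.9122e+8 + 2.1862e+6*I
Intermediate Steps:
(-20103 + √(-23437 + 15432))*(44589 - 20154) = (-20103 + √(-8005))*24435 = (-20103 + I*√8005)*24435 = -491216805 + 24435*I*√8005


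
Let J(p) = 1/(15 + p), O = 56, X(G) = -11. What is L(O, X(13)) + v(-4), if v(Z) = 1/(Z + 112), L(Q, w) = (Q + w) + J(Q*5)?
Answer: 1434103/31860 ≈ 45.013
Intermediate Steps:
L(Q, w) = Q + w + 1/(15 + 5*Q) (L(Q, w) = (Q + w) + 1/(15 + Q*5) = (Q + w) + 1/(15 + 5*Q) = Q + w + 1/(15 + 5*Q))
v(Z) = 1/(112 + Z)
L(O, X(13)) + v(-4) = (1/5 + (3 + 56)*(56 - 11))/(3 + 56) + 1/(112 - 4) = (1/5 + 59*45)/59 + 1/108 = (1/5 + 2655)/59 + 1/108 = (1/59)*(13276/5) + 1/108 = 13276/295 + 1/108 = 1434103/31860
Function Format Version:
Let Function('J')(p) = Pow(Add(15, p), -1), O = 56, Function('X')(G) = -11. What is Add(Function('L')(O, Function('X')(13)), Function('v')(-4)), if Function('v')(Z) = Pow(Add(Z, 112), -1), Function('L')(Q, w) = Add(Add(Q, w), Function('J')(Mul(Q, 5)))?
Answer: Rational(1434103, 31860) ≈ 45.013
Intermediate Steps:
Function('L')(Q, w) = Add(Q, w, Pow(Add(15, Mul(5, Q)), -1)) (Function('L')(Q, w) = Add(Add(Q, w), Pow(Add(15, Mul(Q, 5)), -1)) = Add(Add(Q, w), Pow(Add(15, Mul(5, Q)), -1)) = Add(Q, w, Pow(Add(15, Mul(5, Q)), -1)))
Function('v')(Z) = Pow(Add(112, Z), -1)
Add(Function('L')(O, Function('X')(13)), Function('v')(-4)) = Add(Mul(Pow(Add(3, 56), -1), Add(Rational(1, 5), Mul(Add(3, 56), Add(56, -11)))), Pow(Add(112, -4), -1)) = Add(Mul(Pow(59, -1), Add(Rational(1, 5), Mul(59, 45))), Pow(108, -1)) = Add(Mul(Rational(1, 59), Add(Rational(1, 5), 2655)), Rational(1, 108)) = Add(Mul(Rational(1, 59), Rational(13276, 5)), Rational(1, 108)) = Add(Rational(13276, 295), Rational(1, 108)) = Rational(1434103, 31860)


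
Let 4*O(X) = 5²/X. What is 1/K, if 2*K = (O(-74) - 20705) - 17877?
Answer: -592/11420297 ≈ -5.1838e-5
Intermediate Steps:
O(X) = 25/(4*X) (O(X) = (5²/X)/4 = (25/X)/4 = 25/(4*X))
K = -11420297/592 (K = (((25/4)/(-74) - 20705) - 17877)/2 = (((25/4)*(-1/74) - 20705) - 17877)/2 = ((-25/296 - 20705) - 17877)/2 = (-6128705/296 - 17877)/2 = (½)*(-11420297/296) = -11420297/592 ≈ -19291.)
1/K = 1/(-11420297/592) = -592/11420297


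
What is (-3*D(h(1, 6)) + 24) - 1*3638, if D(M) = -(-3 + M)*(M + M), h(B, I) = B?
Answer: -3626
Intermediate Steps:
D(M) = -2*M*(-3 + M) (D(M) = -(-3 + M)*2*M = -2*M*(-3 + M))
(-3*D(h(1, 6)) + 24) - 1*3638 = (-6*(3 - 1*1) + 24) - 1*3638 = (-6*(3 - 1) + 24) - 3638 = (-6*2 + 24) - 3638 = (-3*4 + 24) - 3638 = (-12 + 24) - 3638 = 12 - 3638 = -3626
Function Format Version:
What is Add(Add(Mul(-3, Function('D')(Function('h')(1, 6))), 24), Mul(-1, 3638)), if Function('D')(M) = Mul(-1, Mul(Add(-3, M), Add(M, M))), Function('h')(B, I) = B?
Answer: -3626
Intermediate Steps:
Function('D')(M) = Mul(-2, M, Add(-3, M)) (Function('D')(M) = Mul(-1, Mul(Add(-3, M), Mul(2, M))) = Mul(-1, Mul(2, M, Add(-3, M))) = Mul(-2, M, Add(-3, M)))
Add(Add(Mul(-3, Function('D')(Function('h')(1, 6))), 24), Mul(-1, 3638)) = Add(Add(Mul(-3, Mul(2, 1, Add(3, Mul(-1, 1)))), 24), Mul(-1, 3638)) = Add(Add(Mul(-3, Mul(2, 1, Add(3, -1))), 24), -3638) = Add(Add(Mul(-3, Mul(2, 1, 2)), 24), -3638) = Add(Add(Mul(-3, 4), 24), -3638) = Add(Add(-12, 24), -3638) = Add(12, -3638) = -3626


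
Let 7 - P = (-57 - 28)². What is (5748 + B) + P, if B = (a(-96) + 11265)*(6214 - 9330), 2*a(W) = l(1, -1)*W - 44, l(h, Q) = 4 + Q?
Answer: -34585954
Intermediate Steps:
a(W) = -22 + 3*W/2 (a(W) = ((4 - 1)*W - 44)/2 = (3*W - 44)/2 = (-44 + 3*W)/2 = -22 + 3*W/2)
P = -7218 (P = 7 - (-57 - 28)² = 7 - 1*(-85)² = 7 - 1*7225 = 7 - 7225 = -7218)
B = -34584484 (B = ((-22 + (3/2)*(-96)) + 11265)*(6214 - 9330) = ((-22 - 144) + 11265)*(-3116) = (-166 + 11265)*(-3116) = 11099*(-3116) = -34584484)
(5748 + B) + P = (5748 - 34584484) - 7218 = -34578736 - 7218 = -34585954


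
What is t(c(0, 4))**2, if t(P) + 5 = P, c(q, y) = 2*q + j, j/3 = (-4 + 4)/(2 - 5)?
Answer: 25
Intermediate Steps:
j = 0 (j = 3*((-4 + 4)/(2 - 5)) = 3*(0/(-3)) = 3*(0*(-1/3)) = 3*0 = 0)
c(q, y) = 2*q (c(q, y) = 2*q + 0 = 2*q)
t(P) = -5 + P
t(c(0, 4))**2 = (-5 + 2*0)**2 = (-5 + 0)**2 = (-5)**2 = 25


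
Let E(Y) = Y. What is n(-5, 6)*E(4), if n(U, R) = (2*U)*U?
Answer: 200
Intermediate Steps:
n(U, R) = 2*U**2
n(-5, 6)*E(4) = (2*(-5)**2)*4 = (2*25)*4 = 50*4 = 200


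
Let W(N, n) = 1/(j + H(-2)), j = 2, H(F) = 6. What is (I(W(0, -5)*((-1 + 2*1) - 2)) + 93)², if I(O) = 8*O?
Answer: 8464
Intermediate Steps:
W(N, n) = ⅛ (W(N, n) = 1/(2 + 6) = 1/8 = ⅛)
(I(W(0, -5)*((-1 + 2*1) - 2)) + 93)² = (8*(((-1 + 2*1) - 2)/8) + 93)² = (8*(((-1 + 2) - 2)/8) + 93)² = (8*((1 - 2)/8) + 93)² = (8*((⅛)*(-1)) + 93)² = (8*(-⅛) + 93)² = (-1 + 93)² = 92² = 8464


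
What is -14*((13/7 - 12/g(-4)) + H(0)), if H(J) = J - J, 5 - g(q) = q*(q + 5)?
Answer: -22/3 ≈ -7.3333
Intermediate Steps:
g(q) = 5 - q*(5 + q) (g(q) = 5 - q*(q + 5) = 5 - q*(5 + q))
H(J) = 0
-14*((13/7 - 12/g(-4)) + H(0)) = -14*((13/7 - 12/(5 - 1*(-4)**2 - 5*(-4))) + 0) = -14*((13*(1/7) - 12/(5 - 1*16 + 20)) + 0) = -14*((13/7 - 12/(5 - 16 + 20)) + 0) = -14*((13/7 - 12/9) + 0) = -14*((13/7 - 12*1/9) + 0) = -14*((13/7 - 4/3) + 0) = -14*(11/21 + 0) = -14*11/21 = -22/3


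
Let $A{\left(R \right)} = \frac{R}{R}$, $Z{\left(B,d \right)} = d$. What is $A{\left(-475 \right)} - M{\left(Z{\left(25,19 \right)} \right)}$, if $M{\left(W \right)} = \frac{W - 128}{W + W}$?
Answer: $\frac{147}{38} \approx 3.8684$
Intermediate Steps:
$M{\left(W \right)} = \frac{-128 + W}{2 W}$
$A{\left(R \right)} = 1$
$A{\left(-475 \right)} - M{\left(Z{\left(25,19 \right)} \right)} = 1 - \frac{-128 + 19}{2 \cdot 19} = 1 - \frac{1}{2} \cdot \frac{1}{19} \left(-109\right) = 1 - - \frac{109}{38} = 1 + \frac{109}{38} = \frac{147}{38}$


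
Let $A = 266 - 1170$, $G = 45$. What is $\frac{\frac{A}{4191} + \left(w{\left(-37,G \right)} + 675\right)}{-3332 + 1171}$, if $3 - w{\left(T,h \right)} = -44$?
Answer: $- \frac{3024998}{9056751} \approx -0.334$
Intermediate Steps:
$w{\left(T,h \right)} = 47$ ($w{\left(T,h \right)} = 3 - -44 = 3 + 44 = 47$)
$A = -904$ ($A = 266 - 1170 = -904$)
$\frac{\frac{A}{4191} + \left(w{\left(-37,G \right)} + 675\right)}{-3332 + 1171} = \frac{- \frac{904}{4191} + \left(47 + 675\right)}{-3332 + 1171} = \frac{\left(-904\right) \frac{1}{4191} + 722}{-2161} = \left(- \frac{904}{4191} + 722\right) \left(- \frac{1}{2161}\right) = \frac{3024998}{4191} \left(- \frac{1}{2161}\right) = - \frac{3024998}{9056751}$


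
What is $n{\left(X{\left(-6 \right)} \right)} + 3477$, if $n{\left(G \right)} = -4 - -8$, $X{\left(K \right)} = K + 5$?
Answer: $3481$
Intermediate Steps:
$X{\left(K \right)} = 5 + K$
$n{\left(G \right)} = 4$ ($n{\left(G \right)} = -4 + 8 = 4$)
$n{\left(X{\left(-6 \right)} \right)} + 3477 = 4 + 3477 = 3481$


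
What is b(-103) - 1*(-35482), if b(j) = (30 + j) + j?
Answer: 35306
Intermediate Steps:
b(j) = 30 + 2*j
b(-103) - 1*(-35482) = (30 + 2*(-103)) - 1*(-35482) = (30 - 206) + 35482 = -176 + 35482 = 35306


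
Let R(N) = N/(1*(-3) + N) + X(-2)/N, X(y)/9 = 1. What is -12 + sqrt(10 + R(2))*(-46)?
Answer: -12 - 115*sqrt(2) ≈ -174.63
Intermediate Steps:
X(y) = 9 (X(y) = 9*1 = 9)
R(N) = 9/N + N/(-3 + N) (R(N) = N/(1*(-3) + N) + 9/N = N/(-3 + N) + 9/N = 9/N + N/(-3 + N))
-12 + sqrt(10 + R(2))*(-46) = -12 + sqrt(10 + (-27 + 2**2 + 9*2)/(2*(-3 + 2)))*(-46) = -12 + sqrt(10 + (1/2)*(-27 + 4 + 18)/(-1))*(-46) = -12 + sqrt(10 + (1/2)*(-1)*(-5))*(-46) = -12 + sqrt(10 + 5/2)*(-46) = -12 + sqrt(25/2)*(-46) = -12 + (5*sqrt(2)/2)*(-46) = -12 - 115*sqrt(2)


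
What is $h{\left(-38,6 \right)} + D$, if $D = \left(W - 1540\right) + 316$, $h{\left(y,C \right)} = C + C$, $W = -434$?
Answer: $-1646$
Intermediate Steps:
$h{\left(y,C \right)} = 2 C$
$D = -1658$ ($D = \left(-434 - 1540\right) + 316 = -1974 + 316 = -1658$)
$h{\left(-38,6 \right)} + D = 2 \cdot 6 - 1658 = 12 - 1658 = -1646$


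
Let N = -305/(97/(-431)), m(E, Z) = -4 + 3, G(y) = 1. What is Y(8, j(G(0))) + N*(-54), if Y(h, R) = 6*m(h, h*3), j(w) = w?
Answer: -7099152/97 ≈ -73187.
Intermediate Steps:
m(E, Z) = -1
Y(h, R) = -6 (Y(h, R) = 6*(-1) = -6)
N = 131455/97 (N = -305/(97*(-1/431)) = -305/(-97/431) = -305*(-431/97) = 131455/97 ≈ 1355.2)
Y(8, j(G(0))) + N*(-54) = -6 + (131455/97)*(-54) = -6 - 7098570/97 = -7099152/97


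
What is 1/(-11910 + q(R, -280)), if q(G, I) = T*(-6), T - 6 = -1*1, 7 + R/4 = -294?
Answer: -1/11940 ≈ -8.3752e-5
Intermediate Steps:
R = -1204 (R = -28 + 4*(-294) = -28 - 1176 = -1204)
T = 5 (T = 6 - 1*1 = 6 - 1 = 5)
q(G, I) = -30 (q(G, I) = 5*(-6) = -30)
1/(-11910 + q(R, -280)) = 1/(-11910 - 30) = 1/(-11940) = -1/11940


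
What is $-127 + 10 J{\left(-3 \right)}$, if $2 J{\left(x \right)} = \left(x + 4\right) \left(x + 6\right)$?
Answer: $-112$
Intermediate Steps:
$J{\left(x \right)} = \frac{\left(4 + x\right) \left(6 + x\right)}{2}$ ($J{\left(x \right)} = \frac{\left(x + 4\right) \left(x + 6\right)}{2} = \frac{\left(4 + x\right) \left(6 + x\right)}{2}$)
$-127 + 10 J{\left(-3 \right)} = -127 + 10 \left(12 + \frac{\left(-3\right)^{2}}{2} + 5 \left(-3\right)\right) = -127 + 10 \left(12 + \frac{1}{2} \cdot 9 - 15\right) = -127 + 10 \left(12 + \frac{9}{2} - 15\right) = -127 + 10 \cdot \frac{3}{2} = -127 + 15 = -112$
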